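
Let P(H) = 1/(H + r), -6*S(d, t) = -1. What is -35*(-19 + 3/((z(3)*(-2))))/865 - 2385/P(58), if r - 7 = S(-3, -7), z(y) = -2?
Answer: -107551859/692 ≈ -1.5542e+5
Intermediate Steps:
S(d, t) = ⅙ (S(d, t) = -⅙*(-1) = ⅙)
r = 43/6 (r = 7 + ⅙ = 43/6 ≈ 7.1667)
P(H) = 1/(43/6 + H) (P(H) = 1/(H + 43/6) = 1/(43/6 + H))
-35*(-19 + 3/((z(3)*(-2))))/865 - 2385/P(58) = -35*(-19 + 3/((-2*(-2))))/865 - 2385/(6/(43 + 6*58)) = -35*(-19 + 3/4)*(1/865) - 2385/(6/(43 + 348)) = -35*(-19 + 3*(¼))*(1/865) - 2385/(6/391) = -35*(-19 + ¾)*(1/865) - 2385/(6*(1/391)) = -35*(-73/4)*(1/865) - 2385/6/391 = (2555/4)*(1/865) - 2385*391/6 = 511/692 - 310845/2 = -107551859/692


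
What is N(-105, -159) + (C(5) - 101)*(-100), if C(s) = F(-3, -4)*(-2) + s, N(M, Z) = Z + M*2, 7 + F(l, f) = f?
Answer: 7031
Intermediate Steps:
F(l, f) = -7 + f
N(M, Z) = Z + 2*M
C(s) = 22 + s (C(s) = (-7 - 4)*(-2) + s = -11*(-2) + s = 22 + s)
N(-105, -159) + (C(5) - 101)*(-100) = (-159 + 2*(-105)) + ((22 + 5) - 101)*(-100) = (-159 - 210) + (27 - 101)*(-100) = -369 - 74*(-100) = -369 + 7400 = 7031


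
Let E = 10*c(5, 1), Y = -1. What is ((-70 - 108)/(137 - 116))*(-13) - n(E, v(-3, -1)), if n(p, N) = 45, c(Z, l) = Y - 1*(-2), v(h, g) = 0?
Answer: 1369/21 ≈ 65.190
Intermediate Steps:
c(Z, l) = 1 (c(Z, l) = -1 - 1*(-2) = -1 + 2 = 1)
E = 10 (E = 10*1 = 10)
((-70 - 108)/(137 - 116))*(-13) - n(E, v(-3, -1)) = ((-70 - 108)/(137 - 116))*(-13) - 1*45 = -178/21*(-13) - 45 = 2314/21 - 45 = 1369/21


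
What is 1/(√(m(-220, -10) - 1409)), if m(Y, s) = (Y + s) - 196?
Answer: -I*√1835/1835 ≈ -0.023344*I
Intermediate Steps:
m(Y, s) = -196 + Y + s
1/(√(m(-220, -10) - 1409)) = 1/(√((-196 - 220 - 10) - 1409)) = 1/(√(-426 - 1409)) = 1/(√(-1835)) = 1/(I*√1835) = -I*√1835/1835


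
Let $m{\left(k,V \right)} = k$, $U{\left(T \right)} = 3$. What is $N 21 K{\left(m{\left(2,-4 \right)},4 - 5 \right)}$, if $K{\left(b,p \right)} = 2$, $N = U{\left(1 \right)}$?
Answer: $126$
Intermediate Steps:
$N = 3$
$N 21 K{\left(m{\left(2,-4 \right)},4 - 5 \right)} = 3 \cdot 21 \cdot 2 = 63 \cdot 2 = 126$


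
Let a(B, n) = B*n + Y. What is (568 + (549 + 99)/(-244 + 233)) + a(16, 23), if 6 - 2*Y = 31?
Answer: 19021/22 ≈ 864.59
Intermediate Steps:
Y = -25/2 (Y = 3 - ½*31 = 3 - 31/2 = -25/2 ≈ -12.500)
a(B, n) = -25/2 + B*n (a(B, n) = B*n - 25/2 = -25/2 + B*n)
(568 + (549 + 99)/(-244 + 233)) + a(16, 23) = (568 + (549 + 99)/(-244 + 233)) + (-25/2 + 16*23) = (568 + 648/(-11)) + (-25/2 + 368) = (568 + 648*(-1/11)) + 711/2 = (568 - 648/11) + 711/2 = 5600/11 + 711/2 = 19021/22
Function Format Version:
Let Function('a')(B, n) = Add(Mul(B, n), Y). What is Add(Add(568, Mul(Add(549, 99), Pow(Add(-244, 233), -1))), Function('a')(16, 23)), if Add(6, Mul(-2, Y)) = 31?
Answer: Rational(19021, 22) ≈ 864.59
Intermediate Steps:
Y = Rational(-25, 2) (Y = Add(3, Mul(Rational(-1, 2), 31)) = Add(3, Rational(-31, 2)) = Rational(-25, 2) ≈ -12.500)
Function('a')(B, n) = Add(Rational(-25, 2), Mul(B, n)) (Function('a')(B, n) = Add(Mul(B, n), Rational(-25, 2)) = Add(Rational(-25, 2), Mul(B, n)))
Add(Add(568, Mul(Add(549, 99), Pow(Add(-244, 233), -1))), Function('a')(16, 23)) = Add(Add(568, Mul(Add(549, 99), Pow(Add(-244, 233), -1))), Add(Rational(-25, 2), Mul(16, 23))) = Add(Add(568, Mul(648, Pow(-11, -1))), Add(Rational(-25, 2), 368)) = Add(Add(568, Mul(648, Rational(-1, 11))), Rational(711, 2)) = Add(Add(568, Rational(-648, 11)), Rational(711, 2)) = Add(Rational(5600, 11), Rational(711, 2)) = Rational(19021, 22)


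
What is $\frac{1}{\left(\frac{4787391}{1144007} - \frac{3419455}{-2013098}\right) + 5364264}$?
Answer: $\frac{2302998203686}{12353903905465180607} \approx 1.8642 \cdot 10^{-7}$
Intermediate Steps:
$\frac{1}{\left(\frac{4787391}{1144007} - \frac{3419455}{-2013098}\right) + 5364264} = \frac{1}{\left(4787391 \cdot \frac{1}{1144007} - - \frac{3419455}{2013098}\right) + 5364264} = \frac{1}{\left(\frac{4787391}{1144007} + \frac{3419455}{2013098}\right) + 5364264} = \frac{1}{\frac{13549367703503}{2302998203686} + 5364264} = \frac{1}{\frac{12353903905465180607}{2302998203686}} = \frac{2302998203686}{12353903905465180607}$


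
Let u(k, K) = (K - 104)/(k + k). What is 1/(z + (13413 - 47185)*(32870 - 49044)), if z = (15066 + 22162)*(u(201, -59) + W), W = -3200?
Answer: 201/85843810246 ≈ 2.3415e-9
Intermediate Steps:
u(k, K) = (-104 + K)/(2*k) (u(k, K) = (-104 + K)/((2*k)) = (-104 + K)*(1/(2*k)) = (-104 + K)/(2*k))
z = -23948083682/201 (z = (15066 + 22162)*((1/2)*(-104 - 59)/201 - 3200) = 37228*((1/2)*(1/201)*(-163) - 3200) = 37228*(-163/402 - 3200) = 37228*(-1286563/402) = -23948083682/201 ≈ -1.1914e+8)
1/(z + (13413 - 47185)*(32870 - 49044)) = 1/(-23948083682/201 + (13413 - 47185)*(32870 - 49044)) = 1/(-23948083682/201 - 33772*(-16174)) = 1/(-23948083682/201 + 546228328) = 1/(85843810246/201) = 201/85843810246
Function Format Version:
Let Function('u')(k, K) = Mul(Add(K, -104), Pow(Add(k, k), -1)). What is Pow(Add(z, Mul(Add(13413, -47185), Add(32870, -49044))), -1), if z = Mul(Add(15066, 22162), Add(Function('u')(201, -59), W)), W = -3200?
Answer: Rational(201, 85843810246) ≈ 2.3415e-9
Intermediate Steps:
Function('u')(k, K) = Mul(Rational(1, 2), Pow(k, -1), Add(-104, K)) (Function('u')(k, K) = Mul(Add(-104, K), Pow(Mul(2, k), -1)) = Mul(Add(-104, K), Mul(Rational(1, 2), Pow(k, -1))) = Mul(Rational(1, 2), Pow(k, -1), Add(-104, K)))
z = Rational(-23948083682, 201) (z = Mul(Add(15066, 22162), Add(Mul(Rational(1, 2), Pow(201, -1), Add(-104, -59)), -3200)) = Mul(37228, Add(Mul(Rational(1, 2), Rational(1, 201), -163), -3200)) = Mul(37228, Add(Rational(-163, 402), -3200)) = Mul(37228, Rational(-1286563, 402)) = Rational(-23948083682, 201) ≈ -1.1914e+8)
Pow(Add(z, Mul(Add(13413, -47185), Add(32870, -49044))), -1) = Pow(Add(Rational(-23948083682, 201), Mul(Add(13413, -47185), Add(32870, -49044))), -1) = Pow(Add(Rational(-23948083682, 201), Mul(-33772, -16174)), -1) = Pow(Add(Rational(-23948083682, 201), 546228328), -1) = Pow(Rational(85843810246, 201), -1) = Rational(201, 85843810246)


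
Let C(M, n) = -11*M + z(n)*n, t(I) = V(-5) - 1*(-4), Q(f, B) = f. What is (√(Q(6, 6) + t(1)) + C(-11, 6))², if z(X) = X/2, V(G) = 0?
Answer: (139 + √10)² ≈ 20210.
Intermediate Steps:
z(X) = X/2 (z(X) = X*(½) = X/2)
t(I) = 4 (t(I) = 0 - 1*(-4) = 0 + 4 = 4)
C(M, n) = n²/2 - 11*M (C(M, n) = -11*M + (n/2)*n = -11*M + n²/2 = n²/2 - 11*M)
(√(Q(6, 6) + t(1)) + C(-11, 6))² = (√(6 + 4) + ((½)*6² - 11*(-11)))² = (√10 + ((½)*36 + 121))² = (√10 + (18 + 121))² = (√10 + 139)² = (139 + √10)²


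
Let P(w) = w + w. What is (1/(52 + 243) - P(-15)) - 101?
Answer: -20944/295 ≈ -70.997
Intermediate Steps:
P(w) = 2*w
(1/(52 + 243) - P(-15)) - 101 = (1/(52 + 243) - 2*(-15)) - 101 = (1/295 - 1*(-30)) - 101 = (1/295 + 30) - 101 = 8851/295 - 101 = -20944/295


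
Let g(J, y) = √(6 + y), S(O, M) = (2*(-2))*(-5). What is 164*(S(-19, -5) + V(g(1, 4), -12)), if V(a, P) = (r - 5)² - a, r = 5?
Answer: 3280 - 164*√10 ≈ 2761.4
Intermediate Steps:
S(O, M) = 20 (S(O, M) = -4*(-5) = 20)
V(a, P) = -a (V(a, P) = (5 - 5)² - a = 0² - a = 0 - a = -a)
164*(S(-19, -5) + V(g(1, 4), -12)) = 164*(20 - √(6 + 4)) = 164*(20 - √10) = 3280 - 164*√10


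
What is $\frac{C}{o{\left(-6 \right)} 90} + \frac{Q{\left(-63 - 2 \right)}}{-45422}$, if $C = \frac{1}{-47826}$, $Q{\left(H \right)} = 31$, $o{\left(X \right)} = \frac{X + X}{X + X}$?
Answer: $- \frac{66739981}{97755865740} \approx -0.00068272$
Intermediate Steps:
$o{\left(X \right)} = 1$ ($o{\left(X \right)} = \frac{2 X}{2 X} = 2 X \frac{1}{2 X} = 1$)
$C = - \frac{1}{47826} \approx -2.0909 \cdot 10^{-5}$
$\frac{C}{o{\left(-6 \right)} 90} + \frac{Q{\left(-63 - 2 \right)}}{-45422} = - \frac{1}{47826 \cdot 1 \cdot 90} + \frac{31}{-45422} = - \frac{1}{47826 \cdot 90} + 31 \left(- \frac{1}{45422}\right) = \left(- \frac{1}{47826}\right) \frac{1}{90} - \frac{31}{45422} = - \frac{1}{4304340} - \frac{31}{45422} = - \frac{66739981}{97755865740}$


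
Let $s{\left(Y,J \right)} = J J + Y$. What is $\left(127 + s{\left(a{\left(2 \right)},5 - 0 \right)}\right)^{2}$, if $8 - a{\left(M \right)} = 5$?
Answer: $24025$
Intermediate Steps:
$a{\left(M \right)} = 3$ ($a{\left(M \right)} = 8 - 5 = 3$)
$s{\left(Y,J \right)} = Y + J^{2}$ ($s{\left(Y,J \right)} = J^{2} + Y = Y + J^{2}$)
$\left(127 + s{\left(a{\left(2 \right)},5 - 0 \right)}\right)^{2} = \left(127 + \left(3 + \left(5 - 0\right)^{2}\right)\right)^{2} = \left(127 + \left(3 + \left(5 + 0\right)^{2}\right)\right)^{2} = \left(127 + \left(3 + 5^{2}\right)\right)^{2} = \left(127 + \left(3 + 25\right)\right)^{2} = \left(127 + 28\right)^{2} = 155^{2} = 24025$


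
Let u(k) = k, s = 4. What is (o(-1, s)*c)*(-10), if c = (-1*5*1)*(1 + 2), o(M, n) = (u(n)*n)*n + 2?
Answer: 9900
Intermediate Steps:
o(M, n) = 2 + n³ (o(M, n) = (n*n)*n + 2 = n²*n + 2 = n³ + 2 = 2 + n³)
c = -15 (c = -5*1*3 = -5*3 = -15)
(o(-1, s)*c)*(-10) = ((2 + 4³)*(-15))*(-10) = ((2 + 64)*(-15))*(-10) = (66*(-15))*(-10) = -990*(-10) = 9900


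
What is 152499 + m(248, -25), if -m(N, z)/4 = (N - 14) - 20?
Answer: 151643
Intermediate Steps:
m(N, z) = 136 - 4*N (m(N, z) = -4*((N - 14) - 20) = -4*((-14 + N) - 20) = -4*(-34 + N) = 136 - 4*N)
152499 + m(248, -25) = 152499 + (136 - 4*248) = 152499 + (136 - 992) = 152499 - 856 = 151643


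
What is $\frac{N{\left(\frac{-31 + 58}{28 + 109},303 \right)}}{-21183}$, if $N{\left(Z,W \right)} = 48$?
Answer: $- \frac{16}{7061} \approx -0.002266$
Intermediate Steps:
$\frac{N{\left(\frac{-31 + 58}{28 + 109},303 \right)}}{-21183} = \frac{48}{-21183} = 48 \left(- \frac{1}{21183}\right) = - \frac{16}{7061}$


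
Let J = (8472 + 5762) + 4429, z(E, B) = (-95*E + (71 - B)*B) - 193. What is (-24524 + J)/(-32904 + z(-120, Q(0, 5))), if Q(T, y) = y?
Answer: 5861/21367 ≈ 0.27430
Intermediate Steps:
z(E, B) = -193 - 95*E + B*(71 - B) (z(E, B) = (-95*E + B*(71 - B)) - 193 = -193 - 95*E + B*(71 - B))
J = 18663 (J = 14234 + 4429 = 18663)
(-24524 + J)/(-32904 + z(-120, Q(0, 5))) = (-24524 + 18663)/(-32904 + (-193 - 1*5² - 95*(-120) + 71*5)) = -5861/(-32904 + (-193 - 1*25 + 11400 + 355)) = -5861/(-32904 + (-193 - 25 + 11400 + 355)) = -5861/(-32904 + 11537) = -5861/(-21367) = -5861*(-1/21367) = 5861/21367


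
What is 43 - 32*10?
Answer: -277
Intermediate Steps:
43 - 32*10 = 43 - 320 = -277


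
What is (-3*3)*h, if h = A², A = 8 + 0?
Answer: -576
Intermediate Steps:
A = 8
h = 64 (h = 8² = 64)
(-3*3)*h = -3*3*64 = -9*64 = -576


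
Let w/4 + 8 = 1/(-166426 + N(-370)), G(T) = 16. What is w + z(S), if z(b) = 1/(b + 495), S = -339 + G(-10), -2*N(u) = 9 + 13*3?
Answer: -457987519/14314700 ≈ -31.994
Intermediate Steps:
N(u) = -24 (N(u) = -(9 + 13*3)/2 = -(9 + 39)/2 = -½*48 = -24)
w = -2663202/83225 (w = -32 + 4/(-166426 - 24) = -32 + 4/(-166450) = -32 + 4*(-1/166450) = -32 - 2/83225 = -2663202/83225 ≈ -32.000)
S = -323 (S = -339 + 16 = -323)
z(b) = 1/(495 + b)
w + z(S) = -2663202/83225 + 1/(495 - 323) = -2663202/83225 + 1/172 = -457987519/14314700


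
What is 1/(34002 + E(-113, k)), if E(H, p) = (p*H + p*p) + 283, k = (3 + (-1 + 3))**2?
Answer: 1/32085 ≈ 3.1167e-5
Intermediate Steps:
k = 25 (k = (3 + 2)**2 = 5**2 = 25)
E(H, p) = 283 + p**2 + H*p (E(H, p) = (H*p + p**2) + 283 = (p**2 + H*p) + 283 = 283 + p**2 + H*p)
1/(34002 + E(-113, k)) = 1/(34002 + (283 + 25**2 - 113*25)) = 1/(34002 + (283 + 625 - 2825)) = 1/(34002 - 1917) = 1/32085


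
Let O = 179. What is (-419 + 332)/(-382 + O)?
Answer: 3/7 ≈ 0.42857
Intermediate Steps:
(-419 + 332)/(-382 + O) = (-419 + 332)/(-382 + 179) = -87/(-203) = -87*(-1/203) = 3/7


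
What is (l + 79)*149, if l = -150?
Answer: -10579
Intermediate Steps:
(l + 79)*149 = (-150 + 79)*149 = -71*149 = -10579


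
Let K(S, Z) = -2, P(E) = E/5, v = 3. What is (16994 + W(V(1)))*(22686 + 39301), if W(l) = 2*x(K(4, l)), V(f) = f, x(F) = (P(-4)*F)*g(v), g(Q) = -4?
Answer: 5263068222/5 ≈ 1.0526e+9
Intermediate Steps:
P(E) = E/5 (P(E) = E*(1/5) = E/5)
x(F) = 16*F/5 (x(F) = (((1/5)*(-4))*F)*(-4) = -4*F/5*(-4) = 16*F/5)
W(l) = -64/5 (W(l) = 2*((16/5)*(-2)) = 2*(-32/5) = -64/5)
(16994 + W(V(1)))*(22686 + 39301) = (16994 - 64/5)*(22686 + 39301) = (84906/5)*61987 = 5263068222/5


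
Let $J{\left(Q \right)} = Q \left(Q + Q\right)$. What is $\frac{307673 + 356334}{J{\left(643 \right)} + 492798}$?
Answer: $\frac{664007}{1319696} \approx 0.50315$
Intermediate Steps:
$J{\left(Q \right)} = 2 Q^{2}$ ($J{\left(Q \right)} = Q 2 Q = 2 Q^{2}$)
$\frac{307673 + 356334}{J{\left(643 \right)} + 492798} = \frac{307673 + 356334}{2 \cdot 643^{2} + 492798} = \frac{664007}{2 \cdot 413449 + 492798} = \frac{664007}{826898 + 492798} = \frac{664007}{1319696}$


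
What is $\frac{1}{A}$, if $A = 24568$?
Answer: $\frac{1}{24568} \approx 4.0703 \cdot 10^{-5}$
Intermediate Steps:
$\frac{1}{A} = \frac{1}{24568}$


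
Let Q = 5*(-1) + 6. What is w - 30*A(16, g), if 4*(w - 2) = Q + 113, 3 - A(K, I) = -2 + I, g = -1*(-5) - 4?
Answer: -179/2 ≈ -89.500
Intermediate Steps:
Q = 1 (Q = -5 + 6 = 1)
g = 1 (g = 5 - 4 = 1)
A(K, I) = 5 - I (A(K, I) = 3 - (-2 + I) = 3 + (2 - I) = 5 - I)
w = 61/2 (w = 2 + (1 + 113)/4 = 2 + (¼)*114 = 2 + 57/2 = 61/2 ≈ 30.500)
w - 30*A(16, g) = 61/2 - 30*(5 - 1*1) = 61/2 - 30*(5 - 1) = 61/2 - 30*4 = 61/2 - 120 = -179/2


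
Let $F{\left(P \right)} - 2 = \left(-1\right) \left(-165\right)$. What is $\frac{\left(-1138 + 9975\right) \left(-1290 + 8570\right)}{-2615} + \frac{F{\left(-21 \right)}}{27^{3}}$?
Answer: $- \frac{253254617635}{10294209} \approx -24602.0$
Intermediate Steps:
$F{\left(P \right)} = 167$ ($F{\left(P \right)} = 2 - -165 = 2 + 165 = 167$)
$\frac{\left(-1138 + 9975\right) \left(-1290 + 8570\right)}{-2615} + \frac{F{\left(-21 \right)}}{27^{3}} = \frac{\left(-1138 + 9975\right) \left(-1290 + 8570\right)}{-2615} + \frac{167}{27^{3}} = 8837 \cdot 7280 \left(- \frac{1}{2615}\right) + \frac{167}{19683} = 64333360 \left(- \frac{1}{2615}\right) + 167 \cdot \frac{1}{19683} = - \frac{12866672}{523} + \frac{167}{19683} = - \frac{253254617635}{10294209}$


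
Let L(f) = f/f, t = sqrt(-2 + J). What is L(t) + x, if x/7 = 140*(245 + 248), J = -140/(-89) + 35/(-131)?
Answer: 483141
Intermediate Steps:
J = 15225/11659 (J = -140*(-1/89) + 35*(-1/131) = 140/89 - 35/131 = 15225/11659 ≈ 1.3059)
t = I*sqrt(94356287)/11659 (t = sqrt(-2 + 15225/11659) = sqrt(-8093/11659) = I*sqrt(94356287)/11659 ≈ 0.83315*I)
x = 483140 (x = 7*(140*(245 + 248)) = 7*(140*493) = 7*69020 = 483140)
L(f) = 1
L(t) + x = 1 + 483140 = 483141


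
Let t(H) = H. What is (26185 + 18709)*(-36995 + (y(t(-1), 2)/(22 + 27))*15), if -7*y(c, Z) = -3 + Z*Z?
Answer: -569673434200/343 ≈ -1.6609e+9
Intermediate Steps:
y(c, Z) = 3/7 - Z**2/7 (y(c, Z) = -(-3 + Z*Z)/7 = -(-3 + Z**2)/7 = 3/7 - Z**2/7)
(26185 + 18709)*(-36995 + (y(t(-1), 2)/(22 + 27))*15) = (26185 + 18709)*(-36995 + ((3/7 - 1/7*2**2)/(22 + 27))*15) = 44894*(-36995 + ((3/7 - 1/7*4)/49)*15) = 44894*(-36995 + ((3/7 - 4/7)*(1/49))*15) = 44894*(-36995 - 1/7*1/49*15) = 44894*(-36995 - 1/343*15) = 44894*(-36995 - 15/343) = 44894*(-12689300/343) = -569673434200/343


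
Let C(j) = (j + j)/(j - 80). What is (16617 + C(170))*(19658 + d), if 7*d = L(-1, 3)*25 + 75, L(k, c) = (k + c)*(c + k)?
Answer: 327146769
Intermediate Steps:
L(k, c) = (c + k)² (L(k, c) = (c + k)*(c + k) = (c + k)²)
C(j) = 2*j/(-80 + j) (C(j) = (2*j)/(-80 + j) = 2*j/(-80 + j))
d = 25 (d = ((3 - 1)²*25 + 75)/7 = (2²*25 + 75)/7 = (4*25 + 75)/7 = (100 + 75)/7 = (⅐)*175 = 25)
(16617 + C(170))*(19658 + d) = (16617 + 2*170/(-80 + 170))*(19658 + 25) = (16617 + 2*170/90)*19683 = (16617 + 2*170*(1/90))*19683 = (16617 + 34/9)*19683 = (149587/9)*19683 = 327146769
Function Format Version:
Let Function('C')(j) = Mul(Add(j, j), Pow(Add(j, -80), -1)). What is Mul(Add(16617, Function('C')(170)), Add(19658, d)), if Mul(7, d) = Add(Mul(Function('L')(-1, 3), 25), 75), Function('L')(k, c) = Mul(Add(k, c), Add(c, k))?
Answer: 327146769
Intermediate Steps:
Function('L')(k, c) = Pow(Add(c, k), 2) (Function('L')(k, c) = Mul(Add(c, k), Add(c, k)) = Pow(Add(c, k), 2))
Function('C')(j) = Mul(2, j, Pow(Add(-80, j), -1)) (Function('C')(j) = Mul(Mul(2, j), Pow(Add(-80, j), -1)) = Mul(2, j, Pow(Add(-80, j), -1)))
d = 25 (d = Mul(Rational(1, 7), Add(Mul(Pow(Add(3, -1), 2), 25), 75)) = Mul(Rational(1, 7), Add(Mul(Pow(2, 2), 25), 75)) = Mul(Rational(1, 7), Add(Mul(4, 25), 75)) = Mul(Rational(1, 7), Add(100, 75)) = Mul(Rational(1, 7), 175) = 25)
Mul(Add(16617, Function('C')(170)), Add(19658, d)) = Mul(Add(16617, Mul(2, 170, Pow(Add(-80, 170), -1))), Add(19658, 25)) = Mul(Add(16617, Mul(2, 170, Pow(90, -1))), 19683) = Mul(Add(16617, Mul(2, 170, Rational(1, 90))), 19683) = Mul(Add(16617, Rational(34, 9)), 19683) = Mul(Rational(149587, 9), 19683) = 327146769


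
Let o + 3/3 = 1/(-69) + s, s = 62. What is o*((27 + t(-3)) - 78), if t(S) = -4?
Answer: -231440/69 ≈ -3354.2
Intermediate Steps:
o = 4208/69 (o = -1 + (1/(-69) + 62) = -1 + (-1/69 + 62) = -1 + 4277/69 = 4208/69 ≈ 60.985)
o*((27 + t(-3)) - 78) = 4208*((27 - 4) - 78)/69 = 4208*(23 - 78)/69 = (4208/69)*(-55) = -231440/69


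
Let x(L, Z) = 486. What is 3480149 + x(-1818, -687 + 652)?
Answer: 3480635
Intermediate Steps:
3480149 + x(-1818, -687 + 652) = 3480149 + 486 = 3480635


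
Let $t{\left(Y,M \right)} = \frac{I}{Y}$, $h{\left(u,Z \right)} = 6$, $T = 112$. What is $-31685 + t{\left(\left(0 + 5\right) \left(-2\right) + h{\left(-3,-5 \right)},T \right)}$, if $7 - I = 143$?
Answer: $-31651$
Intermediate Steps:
$I = -136$ ($I = 7 - 143 = -136$)
$t{\left(Y,M \right)} = - \frac{136}{Y}$
$-31685 + t{\left(\left(0 + 5\right) \left(-2\right) + h{\left(-3,-5 \right)},T \right)} = -31685 - \frac{136}{\left(0 + 5\right) \left(-2\right) + 6} = -31685 - \frac{136}{5 \left(-2\right) + 6} = -31685 - \frac{136}{-10 + 6} = -31685 - \frac{136}{-4} = -31685 - -34 = -31685 + 34 = -31651$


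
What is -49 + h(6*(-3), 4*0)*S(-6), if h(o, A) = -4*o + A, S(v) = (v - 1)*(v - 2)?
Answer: 3983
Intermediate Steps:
S(v) = (-1 + v)*(-2 + v)
h(o, A) = A - 4*o
-49 + h(6*(-3), 4*0)*S(-6) = -49 + (4*0 - 24*(-3))*(2 + (-6)² - 3*(-6)) = -49 + (0 - 4*(-18))*(2 + 36 + 18) = -49 + (0 + 72)*56 = -49 + 72*56 = -49 + 4032 = 3983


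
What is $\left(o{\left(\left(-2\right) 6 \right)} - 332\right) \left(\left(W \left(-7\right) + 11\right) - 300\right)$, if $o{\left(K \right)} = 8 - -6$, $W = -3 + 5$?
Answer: $96354$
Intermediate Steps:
$W = 2$
$o{\left(K \right)} = 14$ ($o{\left(K \right)} = 8 + 6 = 14$)
$\left(o{\left(\left(-2\right) 6 \right)} - 332\right) \left(\left(W \left(-7\right) + 11\right) - 300\right) = \left(14 - 332\right) \left(\left(2 \left(-7\right) + 11\right) - 300\right) = - 318 \left(\left(-14 + 11\right) - 300\right) = - 318 \left(-3 - 300\right) = \left(-318\right) \left(-303\right) = 96354$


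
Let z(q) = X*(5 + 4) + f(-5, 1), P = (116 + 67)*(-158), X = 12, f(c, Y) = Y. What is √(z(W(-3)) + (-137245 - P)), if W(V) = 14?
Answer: I*√108222 ≈ 328.97*I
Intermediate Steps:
P = -28914 (P = 183*(-158) = -28914)
z(q) = 109 (z(q) = 12*(5 + 4) + 1 = 12*9 + 1 = 108 + 1 = 109)
√(z(W(-3)) + (-137245 - P)) = √(109 + (-137245 - 1*(-28914))) = √(109 + (-137245 + 28914)) = √(109 - 108331) = √(-108222) = I*√108222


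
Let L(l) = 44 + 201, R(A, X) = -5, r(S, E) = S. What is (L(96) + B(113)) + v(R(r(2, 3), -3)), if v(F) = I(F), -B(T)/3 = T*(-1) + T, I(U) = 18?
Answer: 263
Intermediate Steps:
B(T) = 0 (B(T) = -3*(T*(-1) + T) = -3*(-T + T) = -3*0 = 0)
v(F) = 18
L(l) = 245
(L(96) + B(113)) + v(R(r(2, 3), -3)) = (245 + 0) + 18 = 245 + 18 = 263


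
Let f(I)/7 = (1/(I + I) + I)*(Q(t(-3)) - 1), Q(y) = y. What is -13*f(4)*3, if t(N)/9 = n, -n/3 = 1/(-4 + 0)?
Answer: -207207/32 ≈ -6475.2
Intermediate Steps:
n = ¾ (n = -3/(-4 + 0) = -3/(-4) = -3*(-¼) = ¾ ≈ 0.75000)
t(N) = 27/4 (t(N) = 9*(¾) = 27/4)
f(I) = 161*I/4 + 161/(8*I) (f(I) = 7*((1/(I + I) + I)*(27/4 - 1)) = 7*((1/(2*I) + I)*(23/4)) = 7*((I + 1/(2*I))*(23/4)) = 7*(23*I/4 + 23/(8*I)) = 161*I/4 + 161/(8*I))
-13*f(4)*3 = -2093*(1 + 2*4²)/(8*4)*3 = -2093*(1 + 2*16)/(8*4)*3 = -2093*(1 + 32)/(8*4)*3 = -2093*33/(8*4)*3 = -13*5313/32*3 = -69069/32*3 = -207207/32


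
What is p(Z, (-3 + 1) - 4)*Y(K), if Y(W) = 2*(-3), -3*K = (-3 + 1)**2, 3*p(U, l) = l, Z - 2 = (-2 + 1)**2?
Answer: 12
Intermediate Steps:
Z = 3 (Z = 2 + (-2 + 1)**2 = 2 + (-1)**2 = 2 + 1 = 3)
p(U, l) = l/3
K = -4/3 (K = -(-3 + 1)**2/3 = -1/3*(-2)**2 = -1/3*4 = -4/3 ≈ -1.3333)
Y(W) = -6
p(Z, (-3 + 1) - 4)*Y(K) = (((-3 + 1) - 4)/3)*(-6) = ((-2 - 4)/3)*(-6) = ((1/3)*(-6))*(-6) = -2*(-6) = 12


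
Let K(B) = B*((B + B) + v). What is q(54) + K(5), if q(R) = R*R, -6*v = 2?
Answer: 8893/3 ≈ 2964.3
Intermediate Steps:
v = -⅓ (v = -⅙*2 = -⅓ ≈ -0.33333)
q(R) = R²
K(B) = B*(-⅓ + 2*B) (K(B) = B*((B + B) - ⅓) = B*(2*B - ⅓) = B*(-⅓ + 2*B))
q(54) + K(5) = 54² + (⅓)*5*(-1 + 6*5) = 2916 + (⅓)*5*(-1 + 30) = 2916 + (⅓)*5*29 = 2916 + 145/3 = 8893/3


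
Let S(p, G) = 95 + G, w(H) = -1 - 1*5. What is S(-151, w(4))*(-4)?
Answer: -356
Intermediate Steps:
w(H) = -6 (w(H) = -1 - 5 = -6)
S(-151, w(4))*(-4) = (95 - 6)*(-4) = 89*(-4) = -356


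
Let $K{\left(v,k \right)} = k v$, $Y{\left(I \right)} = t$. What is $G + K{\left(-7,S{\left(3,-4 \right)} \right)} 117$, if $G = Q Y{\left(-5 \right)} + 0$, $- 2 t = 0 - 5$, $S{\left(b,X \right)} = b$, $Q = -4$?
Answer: $-2467$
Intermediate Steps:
$t = \frac{5}{2}$ ($t = - \frac{0 - 5}{2} = \left(- \frac{1}{2}\right) \left(-5\right) = \frac{5}{2} \approx 2.5$)
$Y{\left(I \right)} = \frac{5}{2}$
$G = -10$ ($G = \left(-4\right) \frac{5}{2} + 0 = -10 + 0 = -10$)
$G + K{\left(-7,S{\left(3,-4 \right)} \right)} 117 = -10 + 3 \left(-7\right) 117 = -10 - 2457 = -2467$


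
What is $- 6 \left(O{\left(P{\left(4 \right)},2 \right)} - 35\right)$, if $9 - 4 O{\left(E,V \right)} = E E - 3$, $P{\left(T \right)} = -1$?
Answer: $\frac{387}{2} \approx 193.5$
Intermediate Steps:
$O{\left(E,V \right)} = 3 - \frac{E^{2}}{4}$ ($O{\left(E,V \right)} = \frac{9}{4} - \frac{E E - 3}{4} = \frac{9}{4} - \frac{E^{2} - 3}{4} = \frac{9}{4} - \frac{-3 + E^{2}}{4} = \frac{9}{4} - \left(- \frac{3}{4} + \frac{E^{2}}{4}\right) = 3 - \frac{E^{2}}{4}$)
$- 6 \left(O{\left(P{\left(4 \right)},2 \right)} - 35\right) = - 6 \left(\left(3 - \frac{\left(-1\right)^{2}}{4}\right) - 35\right) = - 6 \left(\left(3 - \frac{1}{4}\right) - 35\right) = - 6 \left(\frac{11}{4} - 35\right) = \left(-6\right) \left(- \frac{129}{4}\right) = \frac{387}{2}$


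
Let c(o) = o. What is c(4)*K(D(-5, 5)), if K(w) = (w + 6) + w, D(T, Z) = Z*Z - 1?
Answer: 216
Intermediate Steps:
D(T, Z) = -1 + Z² (D(T, Z) = Z² - 1 = -1 + Z²)
K(w) = 6 + 2*w (K(w) = (6 + w) + w = 6 + 2*w)
c(4)*K(D(-5, 5)) = 4*(6 + 2*(-1 + 5²)) = 4*(6 + 2*(-1 + 25)) = 4*(6 + 2*24) = 4*(6 + 48) = 4*54 = 216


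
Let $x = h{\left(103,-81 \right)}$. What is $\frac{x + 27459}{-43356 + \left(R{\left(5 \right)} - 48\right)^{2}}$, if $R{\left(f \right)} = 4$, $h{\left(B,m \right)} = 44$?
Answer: $- \frac{27503}{41420} \approx -0.664$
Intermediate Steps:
$x = 44$
$\frac{x + 27459}{-43356 + \left(R{\left(5 \right)} - 48\right)^{2}} = \frac{44 + 27459}{-43356 + \left(4 - 48\right)^{2}} = \frac{27503}{-43356 + \left(-44\right)^{2}} = \frac{27503}{-43356 + 1936} = \frac{27503}{-41420} = 27503 \left(- \frac{1}{41420}\right) = - \frac{27503}{41420}$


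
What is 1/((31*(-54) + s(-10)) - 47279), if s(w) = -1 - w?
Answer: -1/48944 ≈ -2.0432e-5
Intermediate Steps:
1/((31*(-54) + s(-10)) - 47279) = 1/((31*(-54) + (-1 - 1*(-10))) - 47279) = 1/((-1674 + (-1 + 10)) - 47279) = 1/((-1674 + 9) - 47279) = 1/(-1665 - 47279) = 1/(-48944) = -1/48944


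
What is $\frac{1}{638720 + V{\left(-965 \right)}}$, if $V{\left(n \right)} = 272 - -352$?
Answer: $\frac{1}{639344} \approx 1.5641 \cdot 10^{-6}$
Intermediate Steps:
$V{\left(n \right)} = 624$ ($V{\left(n \right)} = 272 + 352 = 624$)
$\frac{1}{638720 + V{\left(-965 \right)}} = \frac{1}{638720 + 624} = \frac{1}{639344}$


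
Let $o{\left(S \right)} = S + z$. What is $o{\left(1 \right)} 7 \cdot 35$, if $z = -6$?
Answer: $-1225$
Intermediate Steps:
$o{\left(S \right)} = -6 + S$ ($o{\left(S \right)} = S - 6 = -6 + S$)
$o{\left(1 \right)} 7 \cdot 35 = \left(-6 + 1\right) 7 \cdot 35 = \left(-5\right) 7 \cdot 35 = \left(-35\right) 35 = -1225$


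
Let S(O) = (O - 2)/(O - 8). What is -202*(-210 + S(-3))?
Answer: 465610/11 ≈ 42328.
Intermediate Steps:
S(O) = (-2 + O)/(-8 + O)
-202*(-210 + S(-3)) = -202*(-210 + (-2 - 3)/(-8 - 3)) = -202*(-210 - 5/(-11)) = -202*(-210 - 1/11*(-5)) = -202*(-210 + 5/11) = -202*(-2305/11) = 465610/11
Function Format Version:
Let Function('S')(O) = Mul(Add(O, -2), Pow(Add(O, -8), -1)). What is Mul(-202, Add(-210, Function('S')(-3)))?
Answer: Rational(465610, 11) ≈ 42328.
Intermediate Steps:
Function('S')(O) = Mul(Pow(Add(-8, O), -1), Add(-2, O)) (Function('S')(O) = Mul(Add(-2, O), Pow(Add(-8, O), -1)) = Mul(Pow(Add(-8, O), -1), Add(-2, O)))
Mul(-202, Add(-210, Function('S')(-3))) = Mul(-202, Add(-210, Mul(Pow(Add(-8, -3), -1), Add(-2, -3)))) = Mul(-202, Add(-210, Mul(Pow(-11, -1), -5))) = Mul(-202, Add(-210, Mul(Rational(-1, 11), -5))) = Mul(-202, Add(-210, Rational(5, 11))) = Mul(-202, Rational(-2305, 11)) = Rational(465610, 11)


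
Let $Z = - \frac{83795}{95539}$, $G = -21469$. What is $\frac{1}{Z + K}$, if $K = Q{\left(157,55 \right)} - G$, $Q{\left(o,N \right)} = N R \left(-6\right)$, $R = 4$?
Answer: $\frac{95539}{1924931516} \approx 4.9632 \cdot 10^{-5}$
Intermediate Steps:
$Q{\left(o,N \right)} = - 24 N$ ($Q{\left(o,N \right)} = N 4 \left(-6\right) = 4 N \left(-6\right) = - 24 N$)
$Z = - \frac{83795}{95539}$ ($Z = \left(-83795\right) \frac{1}{95539} = - \frac{83795}{95539} \approx -0.87708$)
$K = 20149$ ($K = \left(-24\right) 55 - -21469 = -1320 + 21469 = 20149$)
$\frac{1}{Z + K} = \frac{1}{- \frac{83795}{95539} + 20149} = \frac{1}{\frac{1924931516}{95539}} = \frac{95539}{1924931516}$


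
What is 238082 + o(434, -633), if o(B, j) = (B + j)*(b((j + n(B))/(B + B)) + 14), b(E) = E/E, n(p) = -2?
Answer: 235097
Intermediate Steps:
b(E) = 1
o(B, j) = 15*B + 15*j (o(B, j) = (B + j)*(1 + 14) = (B + j)*15 = 15*B + 15*j)
238082 + o(434, -633) = 238082 + (15*434 + 15*(-633)) = 238082 + (6510 - 9495) = 238082 - 2985 = 235097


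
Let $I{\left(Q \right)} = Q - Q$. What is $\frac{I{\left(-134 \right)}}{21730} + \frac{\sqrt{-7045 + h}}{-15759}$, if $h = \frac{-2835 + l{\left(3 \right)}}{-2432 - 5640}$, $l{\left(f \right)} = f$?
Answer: $- \frac{i \sqrt{7172023459}}{15900831} \approx - 0.005326 i$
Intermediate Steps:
$I{\left(Q \right)} = 0$
$h = \frac{354}{1009}$ ($h = \frac{-2835 + 3}{-2432 - 5640} = - \frac{2832}{-8072} = \left(-2832\right) \left(- \frac{1}{8072}\right) = \frac{354}{1009} \approx 0.35084$)
$\frac{I{\left(-134 \right)}}{21730} + \frac{\sqrt{-7045 + h}}{-15759} = \frac{0}{21730} + \frac{\sqrt{-7045 + \frac{354}{1009}}}{-15759} = 0 \cdot \frac{1}{21730} + \sqrt{- \frac{7108051}{1009}} \left(- \frac{1}{15759}\right) = 0 + \frac{i \sqrt{7172023459}}{1009} \left(- \frac{1}{15759}\right) = 0 - \frac{i \sqrt{7172023459}}{15900831} = - \frac{i \sqrt{7172023459}}{15900831}$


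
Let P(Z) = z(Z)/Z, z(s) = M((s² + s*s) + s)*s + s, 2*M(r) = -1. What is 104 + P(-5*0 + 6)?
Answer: 209/2 ≈ 104.50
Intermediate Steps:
M(r) = -½ (M(r) = (½)*(-1) = -½)
z(s) = s/2 (z(s) = -s/2 + s = s/2)
P(Z) = ½ (P(Z) = (Z/2)/Z = ½)
104 + P(-5*0 + 6) = 104 + ½ = 209/2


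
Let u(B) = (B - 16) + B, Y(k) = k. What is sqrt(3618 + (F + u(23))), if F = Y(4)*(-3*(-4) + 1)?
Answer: 10*sqrt(37) ≈ 60.828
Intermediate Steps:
F = 52 (F = 4*(-3*(-4) + 1) = 4*(12 + 1) = 4*13 = 52)
u(B) = -16 + 2*B (u(B) = (-16 + B) + B = -16 + 2*B)
sqrt(3618 + (F + u(23))) = sqrt(3618 + (52 + (-16 + 2*23))) = sqrt(3618 + (52 + (-16 + 46))) = sqrt(3618 + (52 + 30)) = sqrt(3618 + 82) = sqrt(3700) = 10*sqrt(37)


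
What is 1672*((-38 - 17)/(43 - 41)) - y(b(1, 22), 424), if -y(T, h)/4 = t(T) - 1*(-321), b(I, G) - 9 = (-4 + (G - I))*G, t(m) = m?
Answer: -43164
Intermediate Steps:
b(I, G) = 9 + G*(-4 + G - I) (b(I, G) = 9 + (-4 + (G - I))*G = 9 + (-4 + G - I)*G = 9 + G*(-4 + G - I))
y(T, h) = -1284 - 4*T (y(T, h) = -4*(T - 1*(-321)) = -4*(T + 321) = -4*(321 + T) = -1284 - 4*T)
1672*((-38 - 17)/(43 - 41)) - y(b(1, 22), 424) = 1672*((-38 - 17)/(43 - 41)) - (-1284 - 4*(9 + 22² - 4*22 - 1*22*1)) = 1672*(-55/2) - (-1284 - 4*(9 + 484 - 88 - 22)) = 1672*(-55*½) - (-1284 - 4*383) = 1672*(-55/2) - (-1284 - 1532) = -45980 - 1*(-2816) = -45980 + 2816 = -43164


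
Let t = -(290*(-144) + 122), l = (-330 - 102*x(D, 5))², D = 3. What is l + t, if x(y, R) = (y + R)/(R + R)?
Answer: 5276314/25 ≈ 2.1105e+5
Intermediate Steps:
x(y, R) = (R + y)/(2*R) (x(y, R) = (R + y)/((2*R)) = (R + y)*(1/(2*R)) = (R + y)/(2*R))
l = 4235364/25 (l = (-330 - 51*(5 + 3)/5)² = (-330 - 51*8/5)² = (-330 - 102*⅘)² = (-330 - 408/5)² = (-2058/5)² = 4235364/25 ≈ 1.6941e+5)
t = 41638 (t = -(-41760 + 122) = -1*(-41638) = 41638)
l + t = 4235364/25 + 41638 = 5276314/25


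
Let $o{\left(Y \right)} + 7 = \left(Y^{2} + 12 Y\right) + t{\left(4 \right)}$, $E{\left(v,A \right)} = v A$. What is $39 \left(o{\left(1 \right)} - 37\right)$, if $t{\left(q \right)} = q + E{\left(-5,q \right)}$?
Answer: $-1833$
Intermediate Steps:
$E{\left(v,A \right)} = A v$
$t{\left(q \right)} = - 4 q$ ($t{\left(q \right)} = q + q \left(-5\right) = q - 5 q = - 4 q$)
$o{\left(Y \right)} = -23 + Y^{2} + 12 Y$ ($o{\left(Y \right)} = -7 - \left(16 - Y^{2} - 12 Y\right) = -7 + \left(-16 + Y^{2} + 12 Y\right) = -23 + Y^{2} + 12 Y$)
$39 \left(o{\left(1 \right)} - 37\right) = 39 \left(\left(-23 + 1^{2} + 12 \cdot 1\right) - 37\right) = 39 \left(\left(-23 + 1 + 12\right) - 37\right) = 39 \left(-10 - 37\right) = 39 \left(-47\right) = -1833$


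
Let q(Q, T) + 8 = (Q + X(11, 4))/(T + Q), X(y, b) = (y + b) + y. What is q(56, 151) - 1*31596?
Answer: -6541946/207 ≈ -31604.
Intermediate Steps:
X(y, b) = b + 2*y (X(y, b) = (b + y) + y = b + 2*y)
q(Q, T) = -8 + (26 + Q)/(Q + T) (q(Q, T) = -8 + (Q + (4 + 2*11))/(T + Q) = -8 + (Q + (4 + 22))/(Q + T) = -8 + (Q + 26)/(Q + T) = -8 + (26 + Q)/(Q + T))
q(56, 151) - 1*31596 = (26 - 8*151 - 7*56)/(56 + 151) - 1*31596 = (26 - 1208 - 392)/207 - 31596 = (1/207)*(-1574) - 31596 = -1574/207 - 31596 = -6541946/207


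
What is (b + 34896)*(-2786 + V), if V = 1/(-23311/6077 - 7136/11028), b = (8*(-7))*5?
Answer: -7244181815591944/75109795 ≈ -9.6448e+7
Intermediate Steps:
b = -280 (b = -56*5 = -280)
V = -16754289/75109795 (V = 1/(-23311*1/6077 - 7136*1/11028) = 1/(-23311/6077 - 1784/2757) = 1/(-75109795/16754289) = -16754289/75109795 ≈ -0.22306)
(b + 34896)*(-2786 + V) = (-280 + 34896)*(-2786 - 16754289/75109795) = 34616*(-209272643159/75109795) = -7244181815591944/75109795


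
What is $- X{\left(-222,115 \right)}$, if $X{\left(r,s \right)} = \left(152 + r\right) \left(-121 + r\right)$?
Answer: $-24010$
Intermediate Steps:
$X{\left(r,s \right)} = \left(-121 + r\right) \left(152 + r\right)$
$- X{\left(-222,115 \right)} = - (-18392 + \left(-222\right)^{2} + 31 \left(-222\right)) = - (-18392 + 49284 - 6882) = \left(-1\right) 24010 = -24010$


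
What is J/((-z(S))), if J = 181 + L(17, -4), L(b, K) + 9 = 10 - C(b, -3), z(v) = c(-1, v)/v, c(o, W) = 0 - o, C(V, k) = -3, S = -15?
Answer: 2775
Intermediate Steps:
c(o, W) = -o
z(v) = 1/v (z(v) = (-1*(-1))/v = 1/v)
L(b, K) = 4 (L(b, K) = -9 + (10 - 1*(-3)) = -9 + (10 + 3) = -9 + 13 = 4)
J = 185 (J = 181 + 4 = 185)
J/((-z(S))) = 185/((-1/(-15))) = 185/((-1*(-1/15))) = 185/(1/15) = 185*15 = 2775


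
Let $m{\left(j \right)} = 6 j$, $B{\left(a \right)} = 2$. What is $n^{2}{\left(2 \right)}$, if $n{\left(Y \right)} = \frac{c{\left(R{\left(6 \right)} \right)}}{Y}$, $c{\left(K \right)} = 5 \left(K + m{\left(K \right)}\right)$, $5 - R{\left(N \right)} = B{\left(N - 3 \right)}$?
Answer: $\frac{11025}{4} \approx 2756.3$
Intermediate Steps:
$R{\left(N \right)} = 3$ ($R{\left(N \right)} = 5 - 2 = 3$)
$c{\left(K \right)} = 35 K$ ($c{\left(K \right)} = 5 \left(K + 6 K\right) = 5 \cdot 7 K = 35 K$)
$n{\left(Y \right)} = \frac{105}{Y}$ ($n{\left(Y \right)} = \frac{35 \cdot 3}{Y} = \frac{105}{Y}$)
$n^{2}{\left(2 \right)} = \left(\frac{105}{2}\right)^{2} = \frac{11025}{4}$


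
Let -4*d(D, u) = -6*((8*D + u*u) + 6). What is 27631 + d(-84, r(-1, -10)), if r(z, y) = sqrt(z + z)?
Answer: 26629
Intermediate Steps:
r(z, y) = sqrt(2)*sqrt(z) (r(z, y) = sqrt(2*z) = sqrt(2)*sqrt(z))
d(D, u) = 9 + 12*D + 3*u**2/2 (d(D, u) = -(-3)*((8*D + u*u) + 6)/2 = -(-3)*((8*D + u**2) + 6)/2 = -(-3)*((u**2 + 8*D) + 6)/2 = -(-3)*(6 + u**2 + 8*D)/2 = -(-36 - 48*D - 6*u**2)/4 = 9 + 12*D + 3*u**2/2)
27631 + d(-84, r(-1, -10)) = 27631 + (9 + 12*(-84) + 3*(sqrt(2)*sqrt(-1))**2/2) = 27631 + (9 - 1008 + 3*(sqrt(2)*I)**2/2) = 27631 + (9 - 1008 + 3*(I*sqrt(2))**2/2) = 27631 + (9 - 1008 + (3/2)*(-2)) = 27631 + (9 - 1008 - 3) = 27631 - 1002 = 26629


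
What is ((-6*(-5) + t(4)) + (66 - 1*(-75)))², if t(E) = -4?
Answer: 27889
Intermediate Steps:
((-6*(-5) + t(4)) + (66 - 1*(-75)))² = ((-6*(-5) - 4) + (66 - 1*(-75)))² = ((30 - 4) + (66 + 75))² = (26 + 141)² = 167² = 27889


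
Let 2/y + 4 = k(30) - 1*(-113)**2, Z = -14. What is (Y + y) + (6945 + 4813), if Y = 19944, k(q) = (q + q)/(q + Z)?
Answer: 1619243046/51077 ≈ 31702.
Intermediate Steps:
k(q) = 2*q/(-14 + q) (k(q) = (q + q)/(q - 14) = (2*q)/(-14 + q) = 2*q/(-14 + q))
y = -8/51077 (y = 2/(-4 + (2*30/(-14 + 30) - 1*(-113)**2)) = 2/(-4 + (2*30/16 - 1*12769)) = 2/(-4 + (2*30*(1/16) - 12769)) = 2/(-4 + (15/4 - 12769)) = 2/(-4 - 51061/4) = 2/(-51077/4) = 2*(-4/51077) = -8/51077 ≈ -0.00015663)
(Y + y) + (6945 + 4813) = (19944 - 8/51077) + (6945 + 4813) = 1018679680/51077 + 11758 = 1619243046/51077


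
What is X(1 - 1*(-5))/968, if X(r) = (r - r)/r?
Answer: 0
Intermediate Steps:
X(r) = 0 (X(r) = 0/r = 0)
X(1 - 1*(-5))/968 = 0/968 = 0*(1/968) = 0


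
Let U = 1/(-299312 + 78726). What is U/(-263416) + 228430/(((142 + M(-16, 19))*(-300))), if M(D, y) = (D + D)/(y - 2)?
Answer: -5641078793971099/1038061577928240 ≈ -5.4342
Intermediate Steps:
M(D, y) = 2*D/(-2 + y) (M(D, y) = (2*D)/(-2 + y) = 2*D/(-2 + y))
U = -1/220586 (U = 1/(-220586) = -1/220586 ≈ -4.5334e-6)
U/(-263416) + 228430/(((142 + M(-16, 19))*(-300))) = -1/220586/(-263416) + 228430/(((142 + 2*(-16)/(-2 + 19))*(-300))) = -1/220586*(-1/263416) + 228430/(((142 + 2*(-16)/17)*(-300))) = 1/58105881776 + 228430/(((142 + 2*(-16)*(1/17))*(-300))) = 1/58105881776 + 228430/(((142 - 32/17)*(-300))) = 1/58105881776 + 228430/(((2382/17)*(-300))) = 1/58105881776 + 228430/(-714600/17) = 1/58105881776 + 228430*(-17/714600) = 1/58105881776 - 388331/71460 = -5641078793971099/1038061577928240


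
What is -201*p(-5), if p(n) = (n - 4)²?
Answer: -16281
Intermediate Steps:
p(n) = (-4 + n)²
-201*p(-5) = -201*(-4 - 5)² = -201*(-9)² = -201*81 = -16281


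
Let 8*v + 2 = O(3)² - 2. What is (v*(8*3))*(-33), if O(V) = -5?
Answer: -2079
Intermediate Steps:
v = 21/8 (v = -¼ + ((-5)² - 2)/8 = -¼ + (25 - 2)/8 = -¼ + (⅛)*23 = -¼ + 23/8 = 21/8 ≈ 2.6250)
(v*(8*3))*(-33) = (21*(8*3)/8)*(-33) = ((21/8)*24)*(-33) = 63*(-33) = -2079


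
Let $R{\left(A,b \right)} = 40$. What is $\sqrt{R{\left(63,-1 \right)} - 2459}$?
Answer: $i \sqrt{2419} \approx 49.183 i$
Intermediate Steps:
$\sqrt{R{\left(63,-1 \right)} - 2459} = \sqrt{40 - 2459} = \sqrt{-2419} = i \sqrt{2419}$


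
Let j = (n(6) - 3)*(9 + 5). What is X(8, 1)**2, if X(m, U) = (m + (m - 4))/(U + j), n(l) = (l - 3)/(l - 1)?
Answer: 3600/26569 ≈ 0.13550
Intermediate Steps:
n(l) = (-3 + l)/(-1 + l)
j = -168/5 (j = ((-3 + 6)/(-1 + 6) - 3)*(9 + 5) = (3/5 - 3)*14 = -12/5*14 = -168/5 ≈ -33.600)
X(m, U) = (-4 + 2*m)/(-168/5 + U) (X(m, U) = (m + (m - 4))/(U - 168/5) = (m + (-4 + m))/(-168/5 + U) = (-4 + 2*m)/(-168/5 + U))
X(8, 1)**2 = (10*(-2 + 8)/(-168 + 5*1))**2 = (10*6/(-168 + 5))**2 = (10*6/(-163))**2 = (10*(-1/163)*6)**2 = (-60/163)**2 = 3600/26569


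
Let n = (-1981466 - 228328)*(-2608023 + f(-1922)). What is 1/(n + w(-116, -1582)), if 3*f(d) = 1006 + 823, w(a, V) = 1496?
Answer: 1/5761846341016 ≈ 1.7356e-13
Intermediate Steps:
f(d) = 1829/3 (f(d) = (1006 + 823)/3 = (⅓)*1829 = 1829/3)
n = 5761846339520 (n = (-1981466 - 228328)*(-2608023 + 1829/3) = -2209794*(-7822240/3) = 5761846339520)
1/(n + w(-116, -1582)) = 1/(5761846339520 + 1496) = 1/5761846341016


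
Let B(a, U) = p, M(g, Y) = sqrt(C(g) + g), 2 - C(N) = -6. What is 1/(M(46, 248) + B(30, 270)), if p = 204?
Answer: 34/6927 - sqrt(6)/13854 ≈ 0.0047315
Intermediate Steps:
C(N) = 8 (C(N) = 2 - 1*(-6) = 2 + 6 = 8)
M(g, Y) = sqrt(8 + g)
B(a, U) = 204
1/(M(46, 248) + B(30, 270)) = 1/(sqrt(8 + 46) + 204) = 1/(sqrt(54) + 204) = 1/(3*sqrt(6) + 204) = 1/(204 + 3*sqrt(6))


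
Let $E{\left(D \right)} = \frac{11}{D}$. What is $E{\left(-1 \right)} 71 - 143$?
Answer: $-924$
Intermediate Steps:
$E{\left(-1 \right)} 71 - 143 = \frac{11}{-1} \cdot 71 - 143 = 11 \left(-1\right) 71 - 143 = \left(-11\right) 71 - 143 = -781 - 143 = -924$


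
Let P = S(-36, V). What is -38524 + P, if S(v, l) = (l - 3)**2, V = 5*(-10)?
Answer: -35715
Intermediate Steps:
V = -50
S(v, l) = (-3 + l)**2
P = 2809 (P = (-3 - 50)**2 = (-53)**2 = 2809)
-38524 + P = -38524 + 2809 = -35715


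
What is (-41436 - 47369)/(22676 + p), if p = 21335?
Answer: -88805/44011 ≈ -2.0178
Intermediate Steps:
(-41436 - 47369)/(22676 + p) = (-41436 - 47369)/(22676 + 21335) = -88805/44011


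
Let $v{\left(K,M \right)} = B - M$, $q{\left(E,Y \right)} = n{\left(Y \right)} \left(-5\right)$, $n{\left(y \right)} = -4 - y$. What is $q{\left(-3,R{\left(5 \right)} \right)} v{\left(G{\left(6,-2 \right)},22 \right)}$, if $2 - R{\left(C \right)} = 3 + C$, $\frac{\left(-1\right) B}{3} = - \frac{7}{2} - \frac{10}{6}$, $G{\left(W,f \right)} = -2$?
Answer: $65$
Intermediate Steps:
$B = \frac{31}{2}$ ($B = - 3 \left(- \frac{7}{2} - \frac{10}{6}\right) = - 3 \left(\left(-7\right) \frac{1}{2} - \frac{5}{3}\right) = - 3 \left(- \frac{7}{2} - \frac{5}{3}\right) = \left(-3\right) \left(- \frac{31}{6}\right) = \frac{31}{2} \approx 15.5$)
$R{\left(C \right)} = -1 - C$ ($R{\left(C \right)} = 2 - \left(3 + C\right) = -1 - C$)
$q{\left(E,Y \right)} = 20 + 5 Y$ ($q{\left(E,Y \right)} = \left(-4 - Y\right) \left(-5\right) = 20 + 5 Y$)
$v{\left(K,M \right)} = \frac{31}{2} - M$
$q{\left(-3,R{\left(5 \right)} \right)} v{\left(G{\left(6,-2 \right)},22 \right)} = \left(20 + 5 \left(-1 - 5\right)\right) \left(\frac{31}{2} - 22\right) = \left(20 + 5 \left(-6\right)\right) \left(- \frac{13}{2}\right) = \left(20 - 30\right) \left(- \frac{13}{2}\right) = \left(-10\right) \left(- \frac{13}{2}\right) = 65$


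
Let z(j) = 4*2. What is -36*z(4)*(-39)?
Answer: 11232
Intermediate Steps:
z(j) = 8
-36*z(4)*(-39) = -36*8*(-39) = -288*(-39) = 11232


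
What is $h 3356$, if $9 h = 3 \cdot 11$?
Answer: $\frac{36916}{3} \approx 12305.0$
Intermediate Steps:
$h = \frac{11}{3}$ ($h = \frac{3 \cdot 11}{9} = \frac{1}{9} \cdot 33 = \frac{11}{3} \approx 3.6667$)
$h 3356 = \frac{11}{3} \cdot 3356 = \frac{36916}{3}$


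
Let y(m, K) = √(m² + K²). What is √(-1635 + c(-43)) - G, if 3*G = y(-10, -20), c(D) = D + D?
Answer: -10*√5/3 + I*√1721 ≈ -7.4536 + 41.485*I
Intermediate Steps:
c(D) = 2*D
y(m, K) = √(K² + m²)
G = 10*√5/3 (G = √((-20)² + (-10)²)/3 = √(400 + 100)/3 = √500/3 = (10*√5)/3 = 10*√5/3 ≈ 7.4536)
√(-1635 + c(-43)) - G = √(-1635 + 2*(-43)) - 10*√5/3 = √(-1635 - 86) - 10*√5/3 = √(-1721) - 10*√5/3 = I*√1721 - 10*√5/3 = -10*√5/3 + I*√1721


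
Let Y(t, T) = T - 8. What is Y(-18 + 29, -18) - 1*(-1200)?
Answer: 1174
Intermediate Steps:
Y(t, T) = -8 + T
Y(-18 + 29, -18) - 1*(-1200) = (-8 - 18) - 1*(-1200) = -26 + 1200 = 1174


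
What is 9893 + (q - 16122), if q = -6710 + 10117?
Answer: -2822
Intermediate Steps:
q = 3407
9893 + (q - 16122) = 9893 + (3407 - 16122) = 9893 - 12715 = -2822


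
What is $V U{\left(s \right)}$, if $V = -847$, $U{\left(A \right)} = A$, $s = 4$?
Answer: $-3388$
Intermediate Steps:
$V U{\left(s \right)} = \left(-847\right) 4 = -3388$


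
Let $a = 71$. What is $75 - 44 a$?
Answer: $-3049$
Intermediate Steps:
$75 - 44 a = 75 - 3124 = -3049$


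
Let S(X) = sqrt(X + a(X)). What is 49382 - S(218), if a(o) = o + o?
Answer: 49382 - sqrt(654) ≈ 49356.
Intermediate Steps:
a(o) = 2*o
S(X) = sqrt(3)*sqrt(X) (S(X) = sqrt(X + 2*X) = sqrt(3*X) = sqrt(3)*sqrt(X))
49382 - S(218) = 49382 - sqrt(3)*sqrt(218) = 49382 - sqrt(654)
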